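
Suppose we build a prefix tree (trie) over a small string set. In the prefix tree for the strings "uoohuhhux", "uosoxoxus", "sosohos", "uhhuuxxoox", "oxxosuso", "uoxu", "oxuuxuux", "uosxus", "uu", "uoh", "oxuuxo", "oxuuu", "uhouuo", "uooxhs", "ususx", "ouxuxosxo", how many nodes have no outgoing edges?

16

Leaves are exactly the stored words that no other stored word extends.
Those words: "ouxuxosxo", "oxuuu", "oxuuxo", "oxuuxuux", "oxxosuso", "sosohos", "uhhuuxxoox", "uhouuo", "uoh", "uoohuhhux", "uooxhs", "uosoxoxus", "uosxus", "uoxu", "ususx", "uu"
Leaf count: 16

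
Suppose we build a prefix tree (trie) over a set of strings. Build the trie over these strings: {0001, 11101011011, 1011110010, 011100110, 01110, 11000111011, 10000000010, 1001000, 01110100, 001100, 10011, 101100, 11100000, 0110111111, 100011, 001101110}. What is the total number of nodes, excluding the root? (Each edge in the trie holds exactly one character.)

For each word, the new-node count is its length minus the longest prefix already in the trie:
  "0001" → 4 new (0, 0, 0, 1)
  "11101011011" → 11 new (1, 1, 1, 0, 1, 0, 1, 1, 0, 1, 1)
  "1011110010" → prefix "1" already present; 9 new (0, 1, 1, 1, 1, 0, 0, 1, 0)
  "011100110" → prefix "0" already present; 8 new (1, 1, 1, 0, 0, 1, 1, 0)
  "01110" → prefix "01110" already present; 0 new (none)
  "11000111011" → prefix "11" already present; 9 new (0, 0, 0, 1, 1, 1, 0, 1, 1)
  "10000000010" → prefix "10" already present; 9 new (0, 0, 0, 0, 0, 0, 0, 1, 0)
  "1001000" → prefix "100" already present; 4 new (1, 0, 0, 0)
  "01110100" → prefix "01110" already present; 3 new (1, 0, 0)
  "001100" → prefix "00" already present; 4 new (1, 1, 0, 0)
  "10011" → prefix "1001" already present; 1 new (1)
  "101100" → prefix "1011" already present; 2 new (0, 0)
  "11100000" → prefix "1110" already present; 4 new (0, 0, 0, 0)
  "0110111111" → prefix "011" already present; 7 new (0, 1, 1, 1, 1, 1, 1)
  "100011" → prefix "1000" already present; 2 new (1, 1)
  "001101110" → prefix "00110" already present; 4 new (1, 1, 1, 0)
Total nodes = 4 + 11 + 9 + 8 + 0 + 9 + 9 + 4 + 3 + 4 + 1 + 2 + 4 + 7 + 2 + 4 = 81

81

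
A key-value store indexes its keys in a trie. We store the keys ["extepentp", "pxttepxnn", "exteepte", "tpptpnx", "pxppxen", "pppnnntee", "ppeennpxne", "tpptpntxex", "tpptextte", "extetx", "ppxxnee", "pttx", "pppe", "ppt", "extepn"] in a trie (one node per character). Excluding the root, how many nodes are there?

Insert word by word; a character creates a node only if that edge doesn't already exist:
  "extepentp" → 9 new (e, x, t, e, p, e, n, t, p)
  "pxttepxnn" → 9 new (p, x, t, t, e, p, x, n, n)
  "exteepte" → prefix "exte" already present; 4 new (e, p, t, e)
  "tpptpnx" → 7 new (t, p, p, t, p, n, x)
  "pxppxen" → prefix "px" already present; 5 new (p, p, x, e, n)
  "pppnnntee" → prefix "p" already present; 8 new (p, p, n, n, n, t, e, e)
  "ppeennpxne" → prefix "pp" already present; 8 new (e, e, n, n, p, x, n, e)
  "tpptpntxex" → prefix "tpptpn" already present; 4 new (t, x, e, x)
  "tpptextte" → prefix "tppt" already present; 5 new (e, x, t, t, e)
  "extetx" → prefix "exte" already present; 2 new (t, x)
  "ppxxnee" → prefix "pp" already present; 5 new (x, x, n, e, e)
  "pttx" → prefix "p" already present; 3 new (t, t, x)
  "pppe" → prefix "ppp" already present; 1 new (e)
  "ppt" → prefix "pp" already present; 1 new (t)
  "extepn" → prefix "extep" already present; 1 new (n)
Total nodes = 9 + 9 + 4 + 7 + 5 + 8 + 8 + 4 + 5 + 2 + 5 + 3 + 1 + 1 + 1 = 72

72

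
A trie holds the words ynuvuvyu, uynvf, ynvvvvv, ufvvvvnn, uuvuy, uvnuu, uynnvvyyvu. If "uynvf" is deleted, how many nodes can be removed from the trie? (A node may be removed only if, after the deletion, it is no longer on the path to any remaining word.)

2

A node on "uynvf"'s path can go only if nothing else ends at it or branches off below it.
The suffix "vf" (2 nodes) is used only by "uynvf"; the node for "uyn" still has the child "n", so pruning stops there.
Nodes removed: 2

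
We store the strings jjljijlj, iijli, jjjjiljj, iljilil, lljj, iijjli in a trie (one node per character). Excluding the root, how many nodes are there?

For each word, the new-node count is its length minus the longest prefix already in the trie:
  "jjljijlj" → 8 new (j, j, l, j, i, j, l, j)
  "iijli" → 5 new (i, i, j, l, i)
  "jjjjiljj" → prefix "jj" already present; 6 new (j, j, i, l, j, j)
  "iljilil" → prefix "i" already present; 6 new (l, j, i, l, i, l)
  "lljj" → 4 new (l, l, j, j)
  "iijjli" → prefix "iij" already present; 3 new (j, l, i)
Total nodes = 8 + 5 + 6 + 6 + 4 + 3 = 32

32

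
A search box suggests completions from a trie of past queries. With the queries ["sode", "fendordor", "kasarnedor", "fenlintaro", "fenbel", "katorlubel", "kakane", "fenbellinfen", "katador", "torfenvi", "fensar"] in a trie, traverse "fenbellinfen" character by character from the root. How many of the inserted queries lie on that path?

2

Check each prefix of "fenbellinfen" against the stored set — each match is an end-marker on the path.
Prefixes of the query that are stored words: "fenbel", "fenbellinfen"
Count: 2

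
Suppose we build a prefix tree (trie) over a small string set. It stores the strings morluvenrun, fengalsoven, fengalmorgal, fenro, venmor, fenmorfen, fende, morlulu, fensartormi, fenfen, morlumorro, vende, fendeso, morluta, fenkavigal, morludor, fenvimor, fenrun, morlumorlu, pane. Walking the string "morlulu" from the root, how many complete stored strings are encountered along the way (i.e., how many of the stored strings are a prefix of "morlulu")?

Check each prefix of "morlulu" against the stored set — each match is an end-marker on the path.
Prefixes of the query that are stored words: "morlulu"
Count: 1

1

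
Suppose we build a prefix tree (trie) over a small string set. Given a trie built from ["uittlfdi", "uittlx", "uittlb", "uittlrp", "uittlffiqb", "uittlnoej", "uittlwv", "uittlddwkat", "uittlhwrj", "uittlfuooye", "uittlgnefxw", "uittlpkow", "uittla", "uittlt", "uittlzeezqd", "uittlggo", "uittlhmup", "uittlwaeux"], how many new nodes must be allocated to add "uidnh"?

Walking "uidnh" from the root, the first 2 characters ("ui") follow existing edges; "d" is the first miss.
Each of the 3 remaining characters creates one node.

3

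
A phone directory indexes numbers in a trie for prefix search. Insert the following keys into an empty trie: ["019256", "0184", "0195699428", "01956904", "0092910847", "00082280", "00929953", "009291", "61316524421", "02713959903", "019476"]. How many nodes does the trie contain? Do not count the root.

59

Insert word by word; a character creates a node only if that edge doesn't already exist:
  "019256" → 6 new (0, 1, 9, 2, 5, 6)
  "0184" → prefix "01" already present; 2 new (8, 4)
  "0195699428" → prefix "019" already present; 7 new (5, 6, 9, 9, 4, 2, 8)
  "01956904" → prefix "019569" already present; 2 new (0, 4)
  "0092910847" → prefix "0" already present; 9 new (0, 9, 2, 9, 1, 0, 8, 4, 7)
  "00082280" → prefix "00" already present; 6 new (0, 8, 2, 2, 8, 0)
  "00929953" → prefix "00929" already present; 3 new (9, 5, 3)
  "009291" → prefix "009291" already present; 0 new (none)
  "61316524421" → 11 new (6, 1, 3, 1, 6, 5, 2, 4, 4, 2, 1)
  "02713959903" → prefix "0" already present; 10 new (2, 7, 1, 3, 9, 5, 9, 9, 0, 3)
  "019476" → prefix "019" already present; 3 new (4, 7, 6)
Total nodes = 6 + 2 + 7 + 2 + 9 + 6 + 3 + 0 + 11 + 10 + 3 = 59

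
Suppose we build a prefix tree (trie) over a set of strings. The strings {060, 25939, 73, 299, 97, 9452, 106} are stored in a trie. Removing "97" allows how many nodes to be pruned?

1

After clearing the end-marker at "97", prune upward until reaching a node still needed by another word.
The suffix "7" (1 node) is used only by "97"; the node for "9" still has the child "4", so pruning stops there.
Nodes removed: 1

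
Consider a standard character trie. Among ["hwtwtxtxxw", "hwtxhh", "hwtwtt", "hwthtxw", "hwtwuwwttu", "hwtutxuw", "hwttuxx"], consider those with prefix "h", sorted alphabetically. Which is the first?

hwthtxw

Filter for "h…" and sort: "hwthtxw", "hwttuxx", "hwtutxuw", "hwtwtt", "hwtwtxtxxw", "hwtwuwwttu", "hwtxhh"
The 1st is hwthtxw.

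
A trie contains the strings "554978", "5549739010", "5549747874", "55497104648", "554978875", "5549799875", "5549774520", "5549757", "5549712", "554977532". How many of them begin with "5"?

10

Traverse to the node for "5", then collect every word in that subtree.
Words under "5": 55497104648, 5549712, 5549739010, 5549747874, 5549757, 5549774520, 554977532, 554978, 554978875, 5549799875
Count: 10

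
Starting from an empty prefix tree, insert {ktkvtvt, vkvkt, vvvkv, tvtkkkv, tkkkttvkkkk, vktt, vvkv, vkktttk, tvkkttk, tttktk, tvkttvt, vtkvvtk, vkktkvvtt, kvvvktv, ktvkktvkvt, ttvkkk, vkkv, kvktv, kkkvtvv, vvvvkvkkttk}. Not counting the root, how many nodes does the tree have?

For each word, the new-node count is its length minus the longest prefix already in the trie:
  "ktkvtvt" → 7 new (k, t, k, v, t, v, t)
  "vkvkt" → 5 new (v, k, v, k, t)
  "vvvkv" → prefix "v" already present; 4 new (v, v, k, v)
  "tvtkkkv" → 7 new (t, v, t, k, k, k, v)
  "tkkkttvkkkk" → prefix "t" already present; 10 new (k, k, k, t, t, v, k, k, k, k)
  "vktt" → prefix "vk" already present; 2 new (t, t)
  "vvkv" → prefix "vv" already present; 2 new (k, v)
  "vkktttk" → prefix "vk" already present; 5 new (k, t, t, t, k)
  "tvkkttk" → prefix "tv" already present; 5 new (k, k, t, t, k)
  "tttktk" → prefix "t" already present; 5 new (t, t, k, t, k)
  "tvkttvt" → prefix "tvk" already present; 4 new (t, t, v, t)
  "vtkvvtk" → prefix "v" already present; 6 new (t, k, v, v, t, k)
  "vkktkvvtt" → prefix "vkkt" already present; 5 new (k, v, v, t, t)
  "kvvvktv" → prefix "k" already present; 6 new (v, v, v, k, t, v)
  "ktvkktvkvt" → prefix "kt" already present; 8 new (v, k, k, t, v, k, v, t)
  "ttvkkk" → prefix "tt" already present; 4 new (v, k, k, k)
  "vkkv" → prefix "vkk" already present; 1 new (v)
  "kvktv" → prefix "kv" already present; 3 new (k, t, v)
  "kkkvtvv" → prefix "k" already present; 6 new (k, k, v, t, v, v)
  "vvvvkvkkttk" → prefix "vvv" already present; 8 new (v, k, v, k, k, t, t, k)
Total nodes = 7 + 5 + 4 + 7 + 10 + 2 + 2 + 5 + 5 + 5 + 4 + 6 + 5 + 6 + 8 + 4 + 1 + 3 + 6 + 8 = 103

103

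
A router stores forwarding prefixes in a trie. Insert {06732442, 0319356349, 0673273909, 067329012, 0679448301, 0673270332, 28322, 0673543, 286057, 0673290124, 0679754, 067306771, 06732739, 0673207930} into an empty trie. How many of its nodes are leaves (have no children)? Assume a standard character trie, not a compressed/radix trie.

Leaves are exactly the stored words that no other stored word extends.
Those words: "0319356349", "067306771", "0673207930", "06732442", "0673270332", "0673273909", "0673290124", "0673543", "0679448301", "0679754", "28322", "286057"
Leaf count: 12

12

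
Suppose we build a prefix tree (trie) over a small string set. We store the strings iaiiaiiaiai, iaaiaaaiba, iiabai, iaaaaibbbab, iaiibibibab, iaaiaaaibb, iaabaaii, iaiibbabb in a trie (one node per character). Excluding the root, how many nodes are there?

Insert word by word; a character creates a node only if that edge doesn't already exist:
  "iaiiaiiaiai" → 11 new (i, a, i, i, a, i, i, a, i, a, i)
  "iaaiaaaiba" → prefix "ia" already present; 8 new (a, i, a, a, a, i, b, a)
  "iiabai" → prefix "i" already present; 5 new (i, a, b, a, i)
  "iaaaaibbbab" → prefix "iaa" already present; 8 new (a, a, i, b, b, b, a, b)
  "iaiibibibab" → prefix "iaii" already present; 7 new (b, i, b, i, b, a, b)
  "iaaiaaaibb" → prefix "iaaiaaaib" already present; 1 new (b)
  "iaabaaii" → prefix "iaa" already present; 5 new (b, a, a, i, i)
  "iaiibbabb" → prefix "iaiib" already present; 4 new (b, a, b, b)
Total nodes = 11 + 8 + 5 + 8 + 7 + 1 + 5 + 4 = 49

49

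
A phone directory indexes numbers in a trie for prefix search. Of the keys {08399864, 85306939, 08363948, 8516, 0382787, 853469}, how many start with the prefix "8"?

Traverse to the node for "8", then collect every word in that subtree.
Matches: "8516", "85306939", "853469"
Count: 3

3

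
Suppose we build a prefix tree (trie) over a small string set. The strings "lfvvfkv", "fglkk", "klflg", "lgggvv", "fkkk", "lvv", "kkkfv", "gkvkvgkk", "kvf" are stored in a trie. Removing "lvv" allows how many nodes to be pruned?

2

After clearing the end-marker at "lvv", prune upward until reaching a node still needed by another word.
The suffix "vv" (2 nodes) is used only by "lvv"; the node for "l" still has the child "f", so pruning stops there.
Nodes removed: 2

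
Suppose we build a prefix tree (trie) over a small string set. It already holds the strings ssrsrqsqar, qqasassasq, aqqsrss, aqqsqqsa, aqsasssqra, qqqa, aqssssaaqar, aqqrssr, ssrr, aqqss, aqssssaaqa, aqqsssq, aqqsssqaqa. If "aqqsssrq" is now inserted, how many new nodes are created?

The longest prefix of "aqqsssrq" already in the trie is "aqqsss" (length 6).
So 8 − 6 = 2 new nodes.

2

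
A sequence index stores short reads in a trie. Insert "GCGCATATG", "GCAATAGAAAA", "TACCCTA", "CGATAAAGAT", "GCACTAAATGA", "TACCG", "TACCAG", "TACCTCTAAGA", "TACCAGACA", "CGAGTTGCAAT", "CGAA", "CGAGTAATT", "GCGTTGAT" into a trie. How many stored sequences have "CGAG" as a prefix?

Filter for entries beginning with "CGAG":
Matches: "CGAGTAATT", "CGAGTTGCAAT"
Count: 2

2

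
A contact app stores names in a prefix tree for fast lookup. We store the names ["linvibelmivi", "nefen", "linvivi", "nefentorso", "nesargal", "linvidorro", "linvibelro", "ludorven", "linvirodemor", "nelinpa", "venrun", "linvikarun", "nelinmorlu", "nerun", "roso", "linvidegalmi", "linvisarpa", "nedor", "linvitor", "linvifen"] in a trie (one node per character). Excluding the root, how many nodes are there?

Insert word by word; a character creates a node only if that edge doesn't already exist:
  "linvibelmivi" → 12 new (l, i, n, v, i, b, e, l, m, i, v, i)
  "nefen" → 5 new (n, e, f, e, n)
  "linvivi" → prefix "linvi" already present; 2 new (v, i)
  "nefentorso" → prefix "nefen" already present; 5 new (t, o, r, s, o)
  "nesargal" → prefix "ne" already present; 6 new (s, a, r, g, a, l)
  "linvidorro" → prefix "linvi" already present; 5 new (d, o, r, r, o)
  "linvibelro" → prefix "linvibel" already present; 2 new (r, o)
  "ludorven" → prefix "l" already present; 7 new (u, d, o, r, v, e, n)
  "linvirodemor" → prefix "linvi" already present; 7 new (r, o, d, e, m, o, r)
  "nelinpa" → prefix "ne" already present; 5 new (l, i, n, p, a)
  "venrun" → 6 new (v, e, n, r, u, n)
  "linvikarun" → prefix "linvi" already present; 5 new (k, a, r, u, n)
  "nelinmorlu" → prefix "nelin" already present; 5 new (m, o, r, l, u)
  "nerun" → prefix "ne" already present; 3 new (r, u, n)
  "roso" → 4 new (r, o, s, o)
  "linvidegalmi" → prefix "linvid" already present; 6 new (e, g, a, l, m, i)
  "linvisarpa" → prefix "linvi" already present; 5 new (s, a, r, p, a)
  "nedor" → prefix "ne" already present; 3 new (d, o, r)
  "linvitor" → prefix "linvi" already present; 3 new (t, o, r)
  "linvifen" → prefix "linvi" already present; 3 new (f, e, n)
Total nodes = 12 + 5 + 2 + 5 + 6 + 5 + 2 + 7 + 7 + 5 + 6 + 5 + 5 + 3 + 4 + 6 + 5 + 3 + 3 + 3 = 99

99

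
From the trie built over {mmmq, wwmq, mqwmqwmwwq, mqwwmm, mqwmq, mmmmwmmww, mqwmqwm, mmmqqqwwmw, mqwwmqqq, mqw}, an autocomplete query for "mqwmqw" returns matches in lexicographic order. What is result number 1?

mqwmqwm

DFS of the "mqwmqw" subtree visits, in order: "mqwmqwm", "mqwmqwmwwq"
Position 1: mqwmqwm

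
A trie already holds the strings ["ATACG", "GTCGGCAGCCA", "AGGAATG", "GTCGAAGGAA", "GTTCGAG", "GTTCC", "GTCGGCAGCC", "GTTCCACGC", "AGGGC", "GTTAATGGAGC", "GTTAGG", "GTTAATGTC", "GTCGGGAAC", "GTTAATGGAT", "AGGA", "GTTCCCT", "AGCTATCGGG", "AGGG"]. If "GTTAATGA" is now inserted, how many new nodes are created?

"GTTAATG" is already a path in the trie; the remaining "A" must be added.
So 8 − 7 = 1 new nodes.

1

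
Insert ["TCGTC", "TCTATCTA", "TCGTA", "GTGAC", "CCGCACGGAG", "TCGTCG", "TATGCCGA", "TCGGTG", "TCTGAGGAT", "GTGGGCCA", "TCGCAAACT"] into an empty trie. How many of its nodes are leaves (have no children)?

A leaf is a node with no children — equivalently, the end of a word that is not a proper prefix of any other stored word.
Those words: "CCGCACGGAG", "GTGAC", "GTGGGCCA", "TATGCCGA", "TCGCAAACT", "TCGGTG", "TCGTA", "TCGTCG", "TCTATCTA", "TCTGAGGAT"
Leaf count: 10

10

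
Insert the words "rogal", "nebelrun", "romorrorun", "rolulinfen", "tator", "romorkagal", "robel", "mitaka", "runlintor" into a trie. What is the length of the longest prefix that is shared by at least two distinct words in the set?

Look for the deepest trie node that still has at least two words in its subtree.
"romorkagal" and "romorrorun" agree on "romor" (5 characters) before diverging; nothing deeper is shared.
Longest shared-prefix length: 5

5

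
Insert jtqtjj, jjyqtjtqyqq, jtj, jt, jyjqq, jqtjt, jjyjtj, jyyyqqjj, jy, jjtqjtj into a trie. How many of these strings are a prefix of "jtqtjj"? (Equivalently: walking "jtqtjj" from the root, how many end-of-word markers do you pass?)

2

Check each prefix of "jtqtjj" against the stored set — each match is an end-marker on the path.
Prefixes of the query that are stored words: "jt", "jtqtjj"
Count: 2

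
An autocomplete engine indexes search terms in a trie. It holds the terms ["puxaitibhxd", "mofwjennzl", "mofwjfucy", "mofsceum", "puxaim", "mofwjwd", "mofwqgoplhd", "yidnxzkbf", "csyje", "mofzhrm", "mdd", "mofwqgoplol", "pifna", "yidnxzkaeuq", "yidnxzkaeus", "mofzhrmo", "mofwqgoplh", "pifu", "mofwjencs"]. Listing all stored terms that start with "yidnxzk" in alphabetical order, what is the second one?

yidnxzkaeus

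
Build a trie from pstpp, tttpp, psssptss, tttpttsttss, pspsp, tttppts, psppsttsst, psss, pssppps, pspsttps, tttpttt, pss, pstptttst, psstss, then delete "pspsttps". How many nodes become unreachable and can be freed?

4

A node on "pspsttps"'s path can go only if nothing else ends at it or branches off below it.
The suffix "ttps" (4 nodes) is used only by "pspsttps"; the node for "psps" still has the child "p", so pruning stops there.
Nodes removed: 4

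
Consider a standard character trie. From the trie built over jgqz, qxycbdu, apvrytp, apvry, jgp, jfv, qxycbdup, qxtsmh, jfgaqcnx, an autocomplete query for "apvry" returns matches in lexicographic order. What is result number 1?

apvry

Words with prefix "apvry", in lexicographic order: "apvry", "apvrytp"
Position 1: apvry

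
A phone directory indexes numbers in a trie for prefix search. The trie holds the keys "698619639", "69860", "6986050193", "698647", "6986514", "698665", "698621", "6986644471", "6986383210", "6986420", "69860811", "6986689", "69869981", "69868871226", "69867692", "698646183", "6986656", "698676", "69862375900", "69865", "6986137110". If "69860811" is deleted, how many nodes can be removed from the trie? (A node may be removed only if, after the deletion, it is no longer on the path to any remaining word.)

After clearing the end-marker at "69860811", prune upward until reaching a node still needed by another word.
The suffix "811" (3 nodes) is used only by "69860811"; the node for "69860" still has the child "5", so pruning stops there.
Nodes removed: 3

3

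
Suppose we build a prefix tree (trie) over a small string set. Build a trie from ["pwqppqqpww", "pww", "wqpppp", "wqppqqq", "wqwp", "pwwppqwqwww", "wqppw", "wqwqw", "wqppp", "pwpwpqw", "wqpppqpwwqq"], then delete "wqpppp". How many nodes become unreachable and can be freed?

After clearing the end-marker at "wqpppp", prune upward until reaching a node still needed by another word.
The suffix "p" (1 node) is used only by "wqpppp"; the node for "wqppp" still has the child "q", so pruning stops there.
Nodes removed: 1

1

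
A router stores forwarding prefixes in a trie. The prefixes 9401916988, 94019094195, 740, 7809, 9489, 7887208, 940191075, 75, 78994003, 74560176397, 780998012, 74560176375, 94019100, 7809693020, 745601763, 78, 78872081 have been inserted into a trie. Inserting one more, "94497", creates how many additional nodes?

3

The longest prefix of "94497" already in the trie is "94" (length 2).
So 5 − 2 = 3 new nodes.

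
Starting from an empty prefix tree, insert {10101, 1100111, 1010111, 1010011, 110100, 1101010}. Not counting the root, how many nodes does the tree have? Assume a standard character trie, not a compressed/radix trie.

Insert word by word; a character creates a node only if that edge doesn't already exist:
  "10101" → 5 new (1, 0, 1, 0, 1)
  "1100111" → prefix "1" already present; 6 new (1, 0, 0, 1, 1, 1)
  "1010111" → prefix "10101" already present; 2 new (1, 1)
  "1010011" → prefix "1010" already present; 3 new (0, 1, 1)
  "110100" → prefix "110" already present; 3 new (1, 0, 0)
  "1101010" → prefix "11010" already present; 2 new (1, 0)
Total nodes = 5 + 6 + 2 + 3 + 3 + 2 = 21

21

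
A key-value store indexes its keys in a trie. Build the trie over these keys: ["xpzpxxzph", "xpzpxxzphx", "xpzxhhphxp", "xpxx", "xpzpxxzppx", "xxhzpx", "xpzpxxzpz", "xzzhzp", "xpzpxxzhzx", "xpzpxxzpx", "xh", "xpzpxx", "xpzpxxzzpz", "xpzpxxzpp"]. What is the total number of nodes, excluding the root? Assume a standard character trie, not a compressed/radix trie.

Trace insertions, counting only characters that open a new branch:
  "xpzpxxzph" → 9 new (x, p, z, p, x, x, z, p, h)
  "xpzpxxzphx" → prefix "xpzpxxzph" already present; 1 new (x)
  "xpzxhhphxp" → prefix "xpz" already present; 7 new (x, h, h, p, h, x, p)
  "xpxx" → prefix "xp" already present; 2 new (x, x)
  "xpzpxxzppx" → prefix "xpzpxxzp" already present; 2 new (p, x)
  "xxhzpx" → prefix "x" already present; 5 new (x, h, z, p, x)
  "xpzpxxzpz" → prefix "xpzpxxzp" already present; 1 new (z)
  "xzzhzp" → prefix "x" already present; 5 new (z, z, h, z, p)
  "xpzpxxzhzx" → prefix "xpzpxxz" already present; 3 new (h, z, x)
  "xpzpxxzpx" → prefix "xpzpxxzp" already present; 1 new (x)
  "xh" → prefix "x" already present; 1 new (h)
  "xpzpxx" → prefix "xpzpxx" already present; 0 new (none)
  "xpzpxxzzpz" → prefix "xpzpxxz" already present; 3 new (z, p, z)
  "xpzpxxzpp" → prefix "xpzpxxzpp" already present; 0 new (none)
Total nodes = 9 + 1 + 7 + 2 + 2 + 5 + 1 + 5 + 3 + 1 + 1 + 0 + 3 + 0 = 40

40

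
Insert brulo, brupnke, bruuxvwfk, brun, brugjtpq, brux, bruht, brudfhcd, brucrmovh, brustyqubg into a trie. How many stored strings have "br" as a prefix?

Filter for entries beginning with "br":
Words under "br": brucrmovh, brudfhcd, brugjtpq, bruht, brulo, brun, brupnke, brustyqubg, bruuxvwfk, brux
Count: 10

10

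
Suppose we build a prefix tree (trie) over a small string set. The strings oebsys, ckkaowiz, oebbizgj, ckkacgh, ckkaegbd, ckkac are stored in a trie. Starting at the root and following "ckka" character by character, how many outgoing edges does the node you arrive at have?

Follow the path "ckka" to its node, then look at its outgoing edges.
Characters that immediately follow "ckka" among the stored strings: {c, e, o}.
That node has 3 child edges.

3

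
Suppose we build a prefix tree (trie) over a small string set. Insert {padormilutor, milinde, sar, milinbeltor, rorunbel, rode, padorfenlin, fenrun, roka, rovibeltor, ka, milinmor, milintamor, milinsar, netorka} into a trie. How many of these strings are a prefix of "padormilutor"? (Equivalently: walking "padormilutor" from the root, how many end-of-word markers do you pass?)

1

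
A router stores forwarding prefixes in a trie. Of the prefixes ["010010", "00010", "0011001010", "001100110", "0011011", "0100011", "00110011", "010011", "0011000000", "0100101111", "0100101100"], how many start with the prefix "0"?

11

Traverse to the node for "0", then collect every word in that subtree.
Matches: "00010", "0011000000", "0011001010", "00110011", "001100110", "0011011", "0100011", "010010", "0100101100", "0100101111", "010011"
Count: 11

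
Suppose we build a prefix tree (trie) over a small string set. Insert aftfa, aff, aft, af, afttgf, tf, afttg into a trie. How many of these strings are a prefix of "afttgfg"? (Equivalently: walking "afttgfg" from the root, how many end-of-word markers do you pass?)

4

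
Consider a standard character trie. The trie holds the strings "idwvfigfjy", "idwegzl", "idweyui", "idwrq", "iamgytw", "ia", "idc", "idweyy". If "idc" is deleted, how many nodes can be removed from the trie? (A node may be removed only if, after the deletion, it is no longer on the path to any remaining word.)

1

After clearing the end-marker at "idc", prune upward until reaching a node still needed by another word.
The suffix "c" (1 node) is used only by "idc"; the node for "id" still has the child "w", so pruning stops there.
Nodes removed: 1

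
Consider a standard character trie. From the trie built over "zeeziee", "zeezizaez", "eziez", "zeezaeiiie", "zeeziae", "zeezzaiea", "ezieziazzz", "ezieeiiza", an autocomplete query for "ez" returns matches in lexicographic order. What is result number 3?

ezieziazzz

DFS of the "ez" subtree visits, in order: "ezieeiiza", "eziez", "ezieziazzz"
Position 3: ezieziazzz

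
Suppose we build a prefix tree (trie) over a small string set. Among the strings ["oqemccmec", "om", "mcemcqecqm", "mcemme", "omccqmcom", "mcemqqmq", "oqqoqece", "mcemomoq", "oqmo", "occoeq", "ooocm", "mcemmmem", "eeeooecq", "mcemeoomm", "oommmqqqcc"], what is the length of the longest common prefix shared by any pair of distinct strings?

Equivalently: take the maximum, over all pairs, of their longest common prefix length.
"mcemme" and "mcemmmem" agree on "mcemm" (5 characters) before diverging; nothing deeper is shared.
Longest shared-prefix length: 5

5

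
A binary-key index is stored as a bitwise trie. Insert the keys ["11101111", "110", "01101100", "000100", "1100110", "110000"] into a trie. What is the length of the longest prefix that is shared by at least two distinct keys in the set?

4

Look for the deepest trie node that still has at least two words in its subtree.
e.g. "110000" and "1100110" share the prefix "1100" of length 4; no pair shares a longer one.
Longest shared-prefix length: 4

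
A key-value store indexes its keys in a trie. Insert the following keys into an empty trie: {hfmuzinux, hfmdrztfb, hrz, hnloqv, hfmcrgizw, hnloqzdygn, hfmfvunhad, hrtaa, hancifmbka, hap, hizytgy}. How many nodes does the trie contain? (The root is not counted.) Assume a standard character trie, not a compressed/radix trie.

59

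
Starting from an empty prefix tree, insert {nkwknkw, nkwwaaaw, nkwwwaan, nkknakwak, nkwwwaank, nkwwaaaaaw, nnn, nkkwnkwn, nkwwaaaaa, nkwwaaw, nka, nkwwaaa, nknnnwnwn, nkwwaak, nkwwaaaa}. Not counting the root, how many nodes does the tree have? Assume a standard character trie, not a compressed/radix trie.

44

For each word, the new-node count is its length minus the longest prefix already in the trie:
  "nkwknkw" → 7 new (n, k, w, k, n, k, w)
  "nkwwaaaw" → prefix "nkw" already present; 5 new (w, a, a, a, w)
  "nkwwwaan" → prefix "nkww" already present; 4 new (w, a, a, n)
  "nkknakwak" → prefix "nk" already present; 7 new (k, n, a, k, w, a, k)
  "nkwwwaank" → prefix "nkwwwaan" already present; 1 new (k)
  "nkwwaaaaaw" → prefix "nkwwaaa" already present; 3 new (a, a, w)
  "nnn" → prefix "n" already present; 2 new (n, n)
  "nkkwnkwn" → prefix "nkk" already present; 5 new (w, n, k, w, n)
  "nkwwaaaaa" → prefix "nkwwaaaaa" already present; 0 new (none)
  "nkwwaaw" → prefix "nkwwaa" already present; 1 new (w)
  "nka" → prefix "nk" already present; 1 new (a)
  "nkwwaaa" → prefix "nkwwaaa" already present; 0 new (none)
  "nknnnwnwn" → prefix "nk" already present; 7 new (n, n, n, w, n, w, n)
  "nkwwaak" → prefix "nkwwaa" already present; 1 new (k)
  "nkwwaaaa" → prefix "nkwwaaaa" already present; 0 new (none)
Total nodes = 7 + 5 + 4 + 7 + 1 + 3 + 2 + 5 + 0 + 1 + 1 + 0 + 7 + 1 + 0 = 44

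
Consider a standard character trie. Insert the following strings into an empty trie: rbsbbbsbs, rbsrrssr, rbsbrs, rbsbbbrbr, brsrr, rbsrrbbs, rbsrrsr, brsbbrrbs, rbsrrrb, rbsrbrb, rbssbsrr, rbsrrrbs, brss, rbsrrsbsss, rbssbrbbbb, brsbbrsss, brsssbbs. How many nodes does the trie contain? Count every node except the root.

62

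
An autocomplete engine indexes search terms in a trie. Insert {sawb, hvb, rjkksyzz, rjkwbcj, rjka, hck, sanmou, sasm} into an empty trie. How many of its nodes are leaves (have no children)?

Leaves are exactly the stored words that no other stored word extends.
Those words: "hck", "hvb", "rjka", "rjkksyzz", "rjkwbcj", "sanmou", "sasm", "sawb"
Leaf count: 8

8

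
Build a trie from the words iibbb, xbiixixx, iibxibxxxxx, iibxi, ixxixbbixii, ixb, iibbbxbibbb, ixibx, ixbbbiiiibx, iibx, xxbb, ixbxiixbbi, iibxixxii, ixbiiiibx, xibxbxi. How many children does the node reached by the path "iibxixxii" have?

Walk "iibxixxii" from the root, arriving at one node.
No stored string extends past "iibxixxii".
That node has 0 child edges.

0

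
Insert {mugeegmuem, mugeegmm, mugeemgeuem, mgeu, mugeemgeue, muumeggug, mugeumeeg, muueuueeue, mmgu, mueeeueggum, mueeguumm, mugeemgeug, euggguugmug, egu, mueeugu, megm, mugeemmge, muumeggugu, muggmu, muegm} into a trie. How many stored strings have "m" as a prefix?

18

Filter for entries beginning with "m":
Words under "m": megm, mgeu, mmgu, mueeeueggum, mueeguumm, mueeugu, muegm, mugeegmm, mugeegmuem, mugeemgeue, mugeemgeuem, mugeemgeug, mugeemmge, mugeumeeg, muggmu, muueuueeue, muumeggug, muumeggugu
Count: 18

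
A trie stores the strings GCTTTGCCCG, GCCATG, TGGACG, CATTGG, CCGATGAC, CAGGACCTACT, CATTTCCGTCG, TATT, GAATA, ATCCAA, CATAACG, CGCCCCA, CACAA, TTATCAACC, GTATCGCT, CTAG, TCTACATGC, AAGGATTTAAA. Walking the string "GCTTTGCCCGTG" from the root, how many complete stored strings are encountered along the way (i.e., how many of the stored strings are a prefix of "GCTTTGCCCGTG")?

Check each prefix of "GCTTTGCCCGTG" against the stored set — each match is an end-marker on the path.
Prefixes of the query that are stored words: "GCTTTGCCCG"
Count: 1

1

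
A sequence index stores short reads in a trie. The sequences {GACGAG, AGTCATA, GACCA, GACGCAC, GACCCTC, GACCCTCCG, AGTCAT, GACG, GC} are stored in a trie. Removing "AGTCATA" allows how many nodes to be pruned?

Walk "AGTCATA" from the leaf back toward the root, removing each node that no remaining word uses.
The suffix "A" (1 node) is used only by "AGTCATA"; "AGTCAT" is itself a stored word, so pruning stops there.
Nodes removed: 1

1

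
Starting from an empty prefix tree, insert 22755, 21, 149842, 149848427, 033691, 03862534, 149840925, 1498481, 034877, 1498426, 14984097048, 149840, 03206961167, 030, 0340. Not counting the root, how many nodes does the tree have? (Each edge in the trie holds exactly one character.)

Trace insertions, counting only characters that open a new branch:
  "22755" → 5 new (2, 2, 7, 5, 5)
  "21" → prefix "2" already present; 1 new (1)
  "149842" → 6 new (1, 4, 9, 8, 4, 2)
  "149848427" → prefix "14984" already present; 4 new (8, 4, 2, 7)
  "033691" → 6 new (0, 3, 3, 6, 9, 1)
  "03862534" → prefix "03" already present; 6 new (8, 6, 2, 5, 3, 4)
  "149840925" → prefix "14984" already present; 4 new (0, 9, 2, 5)
  "1498481" → prefix "149848" already present; 1 new (1)
  "034877" → prefix "03" already present; 4 new (4, 8, 7, 7)
  "1498426" → prefix "149842" already present; 1 new (6)
  "14984097048" → prefix "1498409" already present; 4 new (7, 0, 4, 8)
  "149840" → prefix "149840" already present; 0 new (none)
  "03206961167" → prefix "03" already present; 9 new (2, 0, 6, 9, 6, 1, 1, 6, 7)
  "030" → prefix "03" already present; 1 new (0)
  "0340" → prefix "034" already present; 1 new (0)
Total nodes = 5 + 1 + 6 + 4 + 6 + 6 + 4 + 1 + 4 + 1 + 4 + 0 + 9 + 1 + 1 = 53

53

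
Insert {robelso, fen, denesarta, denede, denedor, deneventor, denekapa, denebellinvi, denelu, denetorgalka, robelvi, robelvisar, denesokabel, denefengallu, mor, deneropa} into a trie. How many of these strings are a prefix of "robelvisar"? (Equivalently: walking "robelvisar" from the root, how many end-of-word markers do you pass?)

2

Check each prefix of "robelvisar" against the stored set — each match is an end-marker on the path.
Prefixes of the query that are stored words: "robelvi", "robelvisar"
Count: 2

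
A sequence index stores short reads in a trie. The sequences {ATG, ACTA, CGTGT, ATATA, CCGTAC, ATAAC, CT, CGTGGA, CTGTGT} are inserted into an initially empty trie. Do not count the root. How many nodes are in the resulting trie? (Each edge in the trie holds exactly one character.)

Trace insertions, counting only characters that open a new branch:
  "ATG" → 3 new (A, T, G)
  "ACTA" → prefix "A" already present; 3 new (C, T, A)
  "CGTGT" → 5 new (C, G, T, G, T)
  "ATATA" → prefix "AT" already present; 3 new (A, T, A)
  "CCGTAC" → prefix "C" already present; 5 new (C, G, T, A, C)
  "ATAAC" → prefix "ATA" already present; 2 new (A, C)
  "CT" → prefix "C" already present; 1 new (T)
  "CGTGGA" → prefix "CGTG" already present; 2 new (G, A)
  "CTGTGT" → prefix "CT" already present; 4 new (G, T, G, T)
Total nodes = 3 + 3 + 5 + 3 + 5 + 2 + 1 + 2 + 4 = 28

28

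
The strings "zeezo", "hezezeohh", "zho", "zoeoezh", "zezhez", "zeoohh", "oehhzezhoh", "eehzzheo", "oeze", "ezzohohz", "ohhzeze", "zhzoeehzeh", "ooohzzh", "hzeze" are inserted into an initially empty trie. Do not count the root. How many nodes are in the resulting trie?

Trace insertions, counting only characters that open a new branch:
  "zeezo" → 5 new (z, e, e, z, o)
  "hezezeohh" → 9 new (h, e, z, e, z, e, o, h, h)
  "zho" → prefix "z" already present; 2 new (h, o)
  "zoeoezh" → prefix "z" already present; 6 new (o, e, o, e, z, h)
  "zezhez" → prefix "ze" already present; 4 new (z, h, e, z)
  "zeoohh" → prefix "ze" already present; 4 new (o, o, h, h)
  "oehhzezhoh" → 10 new (o, e, h, h, z, e, z, h, o, h)
  "eehzzheo" → 8 new (e, e, h, z, z, h, e, o)
  "oeze" → prefix "oe" already present; 2 new (z, e)
  "ezzohohz" → prefix "e" already present; 7 new (z, z, o, h, o, h, z)
  "ohhzeze" → prefix "o" already present; 6 new (h, h, z, e, z, e)
  "zhzoeehzeh" → prefix "zh" already present; 8 new (z, o, e, e, h, z, e, h)
  "ooohzzh" → prefix "o" already present; 6 new (o, o, h, z, z, h)
  "hzeze" → prefix "h" already present; 4 new (z, e, z, e)
Total nodes = 5 + 9 + 2 + 6 + 4 + 4 + 10 + 8 + 2 + 7 + 6 + 8 + 6 + 4 = 81

81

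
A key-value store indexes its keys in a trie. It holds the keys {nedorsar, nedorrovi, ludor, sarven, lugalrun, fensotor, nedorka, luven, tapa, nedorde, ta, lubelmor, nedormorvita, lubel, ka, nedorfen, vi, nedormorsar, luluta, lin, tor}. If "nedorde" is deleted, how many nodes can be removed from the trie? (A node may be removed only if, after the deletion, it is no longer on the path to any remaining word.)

Walk "nedorde" from the leaf back toward the root, removing each node that no remaining word uses.
The suffix "de" (2 nodes) is used only by "nedorde"; the node for "nedor" still has the child "s", so pruning stops there.
Nodes removed: 2

2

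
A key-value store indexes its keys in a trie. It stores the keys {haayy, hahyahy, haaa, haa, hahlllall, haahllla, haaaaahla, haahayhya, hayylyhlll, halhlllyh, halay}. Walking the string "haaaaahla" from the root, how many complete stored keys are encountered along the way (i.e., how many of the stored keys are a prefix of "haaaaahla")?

Check each prefix of "haaaaahla" against the stored set — each match is an end-marker on the path.
Prefixes of the query that are stored words: "haa", "haaa", "haaaaahla"
Count: 3

3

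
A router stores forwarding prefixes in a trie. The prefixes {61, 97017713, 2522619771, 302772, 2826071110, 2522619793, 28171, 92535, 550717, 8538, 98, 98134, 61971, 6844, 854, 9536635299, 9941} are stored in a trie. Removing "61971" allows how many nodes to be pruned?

3

After clearing the end-marker at "61971", prune upward until reaching a node still needed by another word.
The suffix "971" (3 nodes) is used only by "61971"; "61" is itself a stored word, so pruning stops there.
Nodes removed: 3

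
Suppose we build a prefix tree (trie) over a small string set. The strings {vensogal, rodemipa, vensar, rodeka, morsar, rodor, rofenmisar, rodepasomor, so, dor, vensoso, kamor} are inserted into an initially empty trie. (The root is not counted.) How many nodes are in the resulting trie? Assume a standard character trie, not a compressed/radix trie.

55

Insert word by word; a character creates a node only if that edge doesn't already exist:
  "vensogal" → 8 new (v, e, n, s, o, g, a, l)
  "rodemipa" → 8 new (r, o, d, e, m, i, p, a)
  "vensar" → prefix "vens" already present; 2 new (a, r)
  "rodeka" → prefix "rode" already present; 2 new (k, a)
  "morsar" → 6 new (m, o, r, s, a, r)
  "rodor" → prefix "rod" already present; 2 new (o, r)
  "rofenmisar" → prefix "ro" already present; 8 new (f, e, n, m, i, s, a, r)
  "rodepasomor" → prefix "rode" already present; 7 new (p, a, s, o, m, o, r)
  "so" → 2 new (s, o)
  "dor" → 3 new (d, o, r)
  "vensoso" → prefix "venso" already present; 2 new (s, o)
  "kamor" → 5 new (k, a, m, o, r)
Total nodes = 8 + 8 + 2 + 2 + 6 + 2 + 8 + 7 + 2 + 3 + 2 + 5 = 55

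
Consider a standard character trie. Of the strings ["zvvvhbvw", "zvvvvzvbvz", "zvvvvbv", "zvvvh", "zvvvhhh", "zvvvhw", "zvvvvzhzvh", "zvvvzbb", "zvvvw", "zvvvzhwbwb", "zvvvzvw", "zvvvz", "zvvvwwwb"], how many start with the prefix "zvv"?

Traverse to the node for "zvv", then collect every word in that subtree.
Matches: "zvvvh", "zvvvhbvw", "zvvvhhh", "zvvvhw", "zvvvvbv", "zvvvvzhzvh", "zvvvvzvbvz", "zvvvw", "zvvvwwwb", "zvvvz", "zvvvzbb", "zvvvzhwbwb", "zvvvzvw"
Count: 13

13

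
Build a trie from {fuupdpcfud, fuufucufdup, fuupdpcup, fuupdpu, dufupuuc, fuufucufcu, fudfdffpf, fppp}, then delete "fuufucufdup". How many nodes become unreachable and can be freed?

Walk "fuufucufdup" from the leaf back toward the root, removing each node that no remaining word uses.
The suffix "dup" (3 nodes) is used only by "fuufucufdup"; the node for "fuufucuf" still has the child "c", so pruning stops there.
Nodes removed: 3

3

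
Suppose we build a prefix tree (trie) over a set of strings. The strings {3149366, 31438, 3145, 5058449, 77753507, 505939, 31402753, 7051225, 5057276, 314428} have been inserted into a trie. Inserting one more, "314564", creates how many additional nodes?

2

"3145" is already a path in the trie; the remaining "64" must be added.
So 6 − 4 = 2 new nodes.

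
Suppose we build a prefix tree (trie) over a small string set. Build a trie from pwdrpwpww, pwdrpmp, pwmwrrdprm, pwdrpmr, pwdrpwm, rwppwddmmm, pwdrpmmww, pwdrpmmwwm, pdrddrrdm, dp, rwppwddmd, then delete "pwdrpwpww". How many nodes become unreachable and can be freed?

A node on "pwdrpwpww"'s path can go only if nothing else ends at it or branches off below it.
The suffix "pww" (3 nodes) is used only by "pwdrpwpww"; the node for "pwdrpw" still has the child "m", so pruning stops there.
Nodes removed: 3

3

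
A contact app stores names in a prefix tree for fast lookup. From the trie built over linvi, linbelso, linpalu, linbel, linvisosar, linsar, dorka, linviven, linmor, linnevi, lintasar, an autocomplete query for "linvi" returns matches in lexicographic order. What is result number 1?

Filter for "linvi…" and sort: "linvi", "linvisosar", "linviven"
The 1st is linvi.

linvi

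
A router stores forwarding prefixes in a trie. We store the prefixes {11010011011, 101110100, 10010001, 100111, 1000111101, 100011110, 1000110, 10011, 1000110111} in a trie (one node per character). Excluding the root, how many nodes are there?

38

For each word, the new-node count is its length minus the longest prefix already in the trie:
  "11010011011" → 11 new (1, 1, 0, 1, 0, 0, 1, 1, 0, 1, 1)
  "101110100" → prefix "1" already present; 8 new (0, 1, 1, 1, 0, 1, 0, 0)
  "10010001" → prefix "10" already present; 6 new (0, 1, 0, 0, 0, 1)
  "100111" → prefix "1001" already present; 2 new (1, 1)
  "1000111101" → prefix "100" already present; 7 new (0, 1, 1, 1, 1, 0, 1)
  "100011110" → prefix "100011110" already present; 0 new (none)
  "1000110" → prefix "100011" already present; 1 new (0)
  "10011" → prefix "10011" already present; 0 new (none)
  "1000110111" → prefix "1000110" already present; 3 new (1, 1, 1)
Total nodes = 11 + 8 + 6 + 2 + 7 + 0 + 1 + 0 + 3 = 38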